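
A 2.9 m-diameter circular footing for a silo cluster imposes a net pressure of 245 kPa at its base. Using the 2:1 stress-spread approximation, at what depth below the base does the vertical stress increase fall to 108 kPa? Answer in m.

2:1 spreading — at depth z the loaded area has grown by z in each plan dimension:
qD²/(D+z)² = Δσ_z ⇒ z = D(√(q/Δσ_z) − 1) = 2.9×(√(245/108) − 1) = 1.468 m

z ≈ 1.47 m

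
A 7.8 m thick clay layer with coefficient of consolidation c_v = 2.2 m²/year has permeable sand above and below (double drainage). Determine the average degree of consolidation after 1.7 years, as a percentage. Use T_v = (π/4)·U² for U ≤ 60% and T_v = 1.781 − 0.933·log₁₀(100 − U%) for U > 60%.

Drainage path length: H_d = H/2 = 3.9 m (double drainage).
T_v = c_v·t/H_d² = 2.2×1.7/3.9² = 0.24589.
T_v = 0.24589 corresponds to the U ≤ 60% branch:
U = √(4T_v/π) = 0.5595

U ≈ 56 %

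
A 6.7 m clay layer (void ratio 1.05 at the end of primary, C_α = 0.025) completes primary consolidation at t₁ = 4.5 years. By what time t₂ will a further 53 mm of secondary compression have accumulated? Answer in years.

t₂ ≈ 20 years

S_s = C_α·H/(1+e_p)·log₁₀(t₂/t₁) ⇒ log₁₀(t₂/t₁) = S_s·(1+e_p)/(C_α·H).
log₁₀(t₂/t₁) = 0.053 × (1+1.05) / (0.025×6.7) = 0.6487
t₂ = t₁ × 10^0.6487 = 4.5 × 4.453 = 20.04 years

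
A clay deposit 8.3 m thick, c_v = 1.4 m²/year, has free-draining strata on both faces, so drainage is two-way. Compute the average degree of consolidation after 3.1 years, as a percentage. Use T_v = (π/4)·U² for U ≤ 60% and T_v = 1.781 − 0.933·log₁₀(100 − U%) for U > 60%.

Drainage path length: H_d = H/2 = 4.15 m (double drainage).
T_v = c_v·t/H_d² = 1.4×3.1/4.15² = 0.252.
T_v = 0.252 corresponds to the U ≤ 60% branch:
U = √(4T_v/π) = 0.5664

U ≈ 56.6 %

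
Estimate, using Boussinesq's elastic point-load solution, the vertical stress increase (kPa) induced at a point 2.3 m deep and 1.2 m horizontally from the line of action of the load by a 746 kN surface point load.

Δσ_z ≈ 36.9 kPa

Boussinesq vertical stress below a point load on an elastic half-space:
Δσ_z = 3P/(2πz²) · [1 + (r/z)²]^(−5/2)
r/z = 1.2/2.3 = 0.52174; [1+(r/z)²]^(−5/2) = 0.54777.
Δσ_z = 3×746/(2π×2.3²) × 0.54777 = 67.332 × 0.54777 = 36.88 kPa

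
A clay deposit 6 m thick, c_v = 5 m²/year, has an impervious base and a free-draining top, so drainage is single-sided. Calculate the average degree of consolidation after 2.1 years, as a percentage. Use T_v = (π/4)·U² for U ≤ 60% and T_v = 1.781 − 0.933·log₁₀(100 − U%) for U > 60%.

U ≈ 60.5 %

Drainage path length: H_d = H = 6 m (single drainage).
T_v = c_v·t/H_d² = 5×2.1/6² = 0.29167.
T_v = 0.29167 corresponds to the U > 60% branch:
U = 1 − 10^((1.781 − T_v)/0.933)/100 = 0.6053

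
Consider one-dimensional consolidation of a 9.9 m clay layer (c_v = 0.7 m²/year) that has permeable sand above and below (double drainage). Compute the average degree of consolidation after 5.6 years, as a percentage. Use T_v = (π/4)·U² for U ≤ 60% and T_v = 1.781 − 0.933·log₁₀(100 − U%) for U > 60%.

U ≈ 45.1 %

Drainage path length: H_d = H/2 = 4.95 m (double drainage).
T_v = c_v·t/H_d² = 0.7×5.6/4.95² = 0.15998.
T_v = 0.15998 corresponds to the U ≤ 60% branch:
U = √(4T_v/π) = 0.4513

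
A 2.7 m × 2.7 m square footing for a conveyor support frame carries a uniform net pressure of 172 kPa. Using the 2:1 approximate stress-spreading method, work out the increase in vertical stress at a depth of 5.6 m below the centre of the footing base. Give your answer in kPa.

By the 2:1 method the load spreads at 1 horizontal : 2 vertical, so at depth z the loaded area has grown by z in each plan dimension:
Δσ = qBL/((B+z)(L+z)) = 172×2.7×2.7/((2.7+5.6)(2.7+5.6)) = 18.201 kPa

Δσ_z ≈ 18.2 kPa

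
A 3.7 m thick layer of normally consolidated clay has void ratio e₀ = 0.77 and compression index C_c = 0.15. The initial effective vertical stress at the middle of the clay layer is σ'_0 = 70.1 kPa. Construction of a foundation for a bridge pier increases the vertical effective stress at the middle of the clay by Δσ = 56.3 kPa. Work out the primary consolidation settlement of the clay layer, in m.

S_c ≈ 0.0803 m

Final effective stress: σ'_f = σ'_0 + Δσ = 70.1 + 56.3 = 126.4 kPa.
Normally consolidated clay, so the full stress increment lies on the virgin compression line:
S_c = C_c·H/(1+e₀)·log₁₀(σ'_f/σ'_0) = 0.15×3.7/(1+0.77)×log₁₀(126.4/70.1)
    = 0.31356 × 0.25603 = 0.08028 m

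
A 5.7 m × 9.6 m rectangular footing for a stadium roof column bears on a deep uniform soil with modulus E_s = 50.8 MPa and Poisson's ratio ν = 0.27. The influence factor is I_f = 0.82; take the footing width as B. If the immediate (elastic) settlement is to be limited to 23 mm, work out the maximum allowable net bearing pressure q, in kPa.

E_s = 50.8 MPa = 50800 kPa.
S_e = q·B·(1−ν²)/E_s · I_f  ⇒  q = S_e·E_s / (B·(1−ν²)·I_f).
q = 0.023 × 50800 / (5.7 × 0.9271 × 0.82) = 269.6 kPa

q ≈ 270 kPa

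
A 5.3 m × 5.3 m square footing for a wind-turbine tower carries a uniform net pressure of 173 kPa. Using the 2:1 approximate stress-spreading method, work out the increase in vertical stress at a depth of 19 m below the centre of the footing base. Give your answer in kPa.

By the 2:1 method the load spreads at 1 horizontal : 2 vertical, so at depth z the loaded area has grown by z in each plan dimension:
Δσ = qBL/((B+z)(L+z)) = 173×5.3×5.3/((5.3+19)(5.3+19)) = 8.2297 kPa

Δσ_z ≈ 8.23 kPa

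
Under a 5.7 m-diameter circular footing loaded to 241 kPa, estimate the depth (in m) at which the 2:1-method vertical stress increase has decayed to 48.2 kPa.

z ≈ 7.05 m

2:1 spreading — at depth z the loaded area has grown by z in each plan dimension:
qD²/(D+z)² = Δσ_z ⇒ z = D(√(q/Δσ_z) − 1) = 5.7×(√(241/48.2) − 1) = 7.046 m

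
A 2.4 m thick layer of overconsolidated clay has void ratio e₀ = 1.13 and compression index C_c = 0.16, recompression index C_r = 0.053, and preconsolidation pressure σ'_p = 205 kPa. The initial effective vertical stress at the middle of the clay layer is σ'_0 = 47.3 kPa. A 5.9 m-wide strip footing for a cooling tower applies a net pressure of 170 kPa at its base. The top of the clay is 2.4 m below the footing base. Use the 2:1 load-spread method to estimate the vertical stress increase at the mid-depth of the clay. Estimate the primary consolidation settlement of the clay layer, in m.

S_c ≈ 0.0304 m

Mid-depth of clay below the footing base: z = 2.4 + 2.4/2 = 3.6 m.
Stress increase at mid-clay by the 2:1 spreading method:
Δσ = qB/(B+z) = 170×5.9/(5.9+3.6) = 105.58 kPa
Final effective stress: σ'_f = 47.3 + 105.58 = 152.88 kPa.
σ'_f = 152.88 ≤ σ'_p = 205 kPa, so the clay remains overconsolidated and only the recompression index applies:
S_c = C_r·H/(1+e₀)·log₁₀(σ'_f/σ'_0) = 0.053×2.4/2.13×log₁₀(152.88/47.3)
    = 0.05972 × 0.50949 = 0.03043 m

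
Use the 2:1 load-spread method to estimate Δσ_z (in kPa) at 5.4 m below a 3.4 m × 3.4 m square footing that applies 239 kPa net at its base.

Δσ_z ≈ 35.7 kPa

By the 2:1 method the load spreads at 1 horizontal : 2 vertical, so at depth z the loaded area has grown by z in each plan dimension:
Δσ = qBL/((B+z)(L+z)) = 239×3.4×3.4/((3.4+5.4)(3.4+5.4)) = 35.677 kPa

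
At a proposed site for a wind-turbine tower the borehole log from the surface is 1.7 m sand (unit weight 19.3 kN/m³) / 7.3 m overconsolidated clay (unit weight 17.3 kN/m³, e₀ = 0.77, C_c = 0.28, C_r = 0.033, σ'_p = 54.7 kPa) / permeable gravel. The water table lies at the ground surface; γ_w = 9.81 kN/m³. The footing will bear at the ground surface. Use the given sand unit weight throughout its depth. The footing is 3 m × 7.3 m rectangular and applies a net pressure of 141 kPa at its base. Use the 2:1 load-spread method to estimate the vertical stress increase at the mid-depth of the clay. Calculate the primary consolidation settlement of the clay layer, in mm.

Mid-depth of clay below the ground surface: z = 1.7 + 7.3/2 = 5.35 m.
Total vertical stress at mid-clay: σ_v = 19.3×1.7 + 17.3×3.65 = 95.955 kPa.
Pore pressure: u = 9.81×(5.35 − 0) = 52.483 kPa.
Initial effective stress: σ'_0 = σ_v − u = 95.955 − 52.483 = 43.472 kPa.
Stress increase at mid-clay by the 2:1 spreading method:
Δσ = qBL/((B+z)(L+z)) = 141×3×7.3/((3+5.35)(7.3+5.35)) = 29.234 kPa
Final effective stress: σ'_f = 43.472 + 29.234 = 72.706 kPa.
σ'_f = 72.706 > σ'_p = 54.7 kPa, so the stress path crosses the preconsolidation pressure — recompression up to σ'_p, then virgin compression beyond:
S_c = H/(1+e₀)·[C_r·log₁₀(σ'_p/σ'_0) + C_c·log₁₀(σ'_f/σ'_p)]
    = 7.3/1.77 × [0.033×log₁₀(54.7/43.472) + 0.28×log₁₀(72.706/54.7)]
    = 4.1243 × [0.0032927 + 0.034603] = 0.1563 m

S_c ≈ 156 mm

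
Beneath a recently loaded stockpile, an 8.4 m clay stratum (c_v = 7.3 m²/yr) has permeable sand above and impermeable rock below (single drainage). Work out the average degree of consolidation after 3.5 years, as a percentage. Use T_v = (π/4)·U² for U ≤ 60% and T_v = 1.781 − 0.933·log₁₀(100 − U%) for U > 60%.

Drainage path length: H_d = H = 8.4 m (single drainage).
T_v = c_v·t/H_d² = 7.3×3.5/8.4² = 0.3621.
T_v = 0.3621 corresponds to the U > 60% branch:
U = 1 − 10^((1.781 − T_v)/0.933)/100 = 0.6683

U ≈ 66.8 %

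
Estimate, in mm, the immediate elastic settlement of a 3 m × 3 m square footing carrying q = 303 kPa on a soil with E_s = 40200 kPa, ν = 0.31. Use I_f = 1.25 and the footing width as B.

S_e ≈ 25.5 mm

Immediate (elastic) settlement: S_e = q·B·(1−ν²)/E_s · I_f.
S_e = 303 × 3 × (1 − 0.31²) / 40200 × 1.25
    = 303 × 3 × 0.9039 / 40200 × 1.25
    = 0.02555 m = 25.55 mm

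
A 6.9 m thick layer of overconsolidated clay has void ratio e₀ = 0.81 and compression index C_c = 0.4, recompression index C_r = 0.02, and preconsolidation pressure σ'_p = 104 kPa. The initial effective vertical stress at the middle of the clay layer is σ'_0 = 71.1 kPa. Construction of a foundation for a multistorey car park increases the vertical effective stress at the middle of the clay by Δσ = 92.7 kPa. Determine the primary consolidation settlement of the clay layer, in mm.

Final effective stress: σ'_f = 71.1 + 92.7 = 163.8 kPa.
σ'_f = 163.8 > σ'_p = 104 kPa, so the stress path crosses the preconsolidation pressure — recompression up to σ'_p, then virgin compression beyond:
S_c = H/(1+e₀)·[C_r·log₁₀(σ'_p/σ'_0) + C_c·log₁₀(σ'_f/σ'_p)]
    = 6.9/1.81 × [0.02×log₁₀(104/71.1) + 0.4×log₁₀(163.8/104)]
    = 3.8122 × [0.0033033 + 0.078912] = 0.3134 m

S_c ≈ 313 mm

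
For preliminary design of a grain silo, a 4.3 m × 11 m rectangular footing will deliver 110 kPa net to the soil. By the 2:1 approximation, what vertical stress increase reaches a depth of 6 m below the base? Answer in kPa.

Δσ_z ≈ 29.7 kPa

By the 2:1 method the load spreads at 1 horizontal : 2 vertical, so at depth z the loaded area has grown by z in each plan dimension:
Δσ = qBL/((B+z)(L+z)) = 110×4.3×11/((4.3+6)(11+6)) = 29.714 kPa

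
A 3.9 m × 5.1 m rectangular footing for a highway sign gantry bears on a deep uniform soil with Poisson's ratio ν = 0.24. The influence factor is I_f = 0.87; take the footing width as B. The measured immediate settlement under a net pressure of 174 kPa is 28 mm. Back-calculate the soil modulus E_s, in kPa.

E_s ≈ 19900 kPa

S_e = q·B·(1−ν²)/E_s · I_f  ⇒  E_s = q·B·(1−ν²)·I_f / S_e.
E_s = 174 × 3.9 × 0.9424 × 0.87 / 0.028 = 19870 kPa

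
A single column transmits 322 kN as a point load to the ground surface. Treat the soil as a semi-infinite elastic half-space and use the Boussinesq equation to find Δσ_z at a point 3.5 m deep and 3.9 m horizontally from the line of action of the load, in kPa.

Δσ_z ≈ 1.67 kPa

Boussinesq vertical stress below a point load on an elastic half-space:
Δσ_z = 3P/(2πz²) · [1 + (r/z)²]^(−5/2)
r/z = 3.9/3.5 = 1.1143; [1+(r/z)²]^(−5/2) = 0.13292.
Δσ_z = 3×322/(2π×3.5²) × 0.13292 = 12.551 × 0.13292 = 1.668 kPa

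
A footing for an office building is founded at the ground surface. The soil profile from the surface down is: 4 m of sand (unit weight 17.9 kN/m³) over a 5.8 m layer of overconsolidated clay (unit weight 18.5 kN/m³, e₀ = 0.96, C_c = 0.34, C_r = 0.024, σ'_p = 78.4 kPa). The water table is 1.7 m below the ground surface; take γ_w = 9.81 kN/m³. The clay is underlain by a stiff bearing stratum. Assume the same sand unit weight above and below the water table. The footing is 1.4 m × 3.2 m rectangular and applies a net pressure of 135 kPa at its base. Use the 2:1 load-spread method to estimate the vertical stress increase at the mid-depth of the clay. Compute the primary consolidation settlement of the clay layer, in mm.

Mid-depth of clay below the ground surface: z = 4 + 5.8/2 = 6.9 m.
Total vertical stress at mid-clay: σ_v = 17.9×4 + 18.5×2.9 = 125.25 kPa.
Pore pressure: u = 9.81×(6.9 − 1.7) = 51.012 kPa.
Initial effective stress: σ'_0 = σ_v − u = 125.25 − 51.012 = 74.238 kPa.
Stress increase at mid-clay by the 2:1 spreading method:
Δσ = qBL/((B+z)(L+z)) = 135×1.4×3.2/((1.4+6.9)(3.2+6.9)) = 7.2146 kPa
Final effective stress: σ'_f = 74.238 + 7.2146 = 81.453 kPa.
σ'_f = 81.453 > σ'_p = 78.4 kPa, so the stress path crosses the preconsolidation pressure — recompression up to σ'_p, then virgin compression beyond:
S_c = H/(1+e₀)·[C_r·log₁₀(σ'_p/σ'_0) + C_c·log₁₀(σ'_f/σ'_p)]
    = 5.8/1.96 × [0.024×log₁₀(78.4/74.238) + 0.34×log₁₀(81.453/78.4)]
    = 2.9592 × [0.00056856 + 0.0056409] = 0.01838 m

S_c ≈ 18.4 mm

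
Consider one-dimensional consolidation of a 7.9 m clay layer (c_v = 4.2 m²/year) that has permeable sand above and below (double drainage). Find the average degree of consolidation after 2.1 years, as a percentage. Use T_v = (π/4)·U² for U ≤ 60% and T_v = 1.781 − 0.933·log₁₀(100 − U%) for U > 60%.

U ≈ 79.9 %

Drainage path length: H_d = H/2 = 3.95 m (double drainage).
T_v = c_v·t/H_d² = 4.2×2.1/3.95² = 0.56529.
T_v = 0.56529 corresponds to the U > 60% branch:
U = 1 − 10^((1.781 − T_v)/0.933)/100 = 0.7991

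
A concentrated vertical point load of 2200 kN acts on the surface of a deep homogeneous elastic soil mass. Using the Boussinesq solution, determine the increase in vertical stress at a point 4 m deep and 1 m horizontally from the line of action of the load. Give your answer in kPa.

Boussinesq vertical stress below a point load on an elastic half-space:
Δσ_z = 3P/(2πz²) · [1 + (r/z)²]^(−5/2)
r/z = 1/4 = 0.25; [1+(r/z)²]^(−5/2) = 0.85936.
Δσ_z = 3×2200/(2π×4²) × 0.85936 = 65.651 × 0.85936 = 56.42 kPa

Δσ_z ≈ 56.4 kPa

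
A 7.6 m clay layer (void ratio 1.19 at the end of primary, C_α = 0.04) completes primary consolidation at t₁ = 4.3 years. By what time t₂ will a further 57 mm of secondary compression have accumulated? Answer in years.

S_s = C_α·H/(1+e_p)·log₁₀(t₂/t₁) ⇒ log₁₀(t₂/t₁) = S_s·(1+e_p)/(C_α·H).
log₁₀(t₂/t₁) = 0.057 × (1+1.19) / (0.04×7.6) = 0.4106
t₂ = t₁ × 10^0.4106 = 4.3 × 2.574 = 11.07 years

t₂ ≈ 11.1 years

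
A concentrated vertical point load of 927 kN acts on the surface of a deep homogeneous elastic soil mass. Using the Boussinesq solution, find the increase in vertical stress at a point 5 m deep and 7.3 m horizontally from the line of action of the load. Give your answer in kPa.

Boussinesq vertical stress below a point load on an elastic half-space:
Δσ_z = 3P/(2πz²) · [1 + (r/z)²]^(−5/2)
r/z = 7.3/5 = 1.46; [1+(r/z)²]^(−5/2) = 0.057621.
Δσ_z = 3×927/(2π×5²) × 0.057621 = 17.704 × 0.057621 = 1.02 kPa

Δσ_z ≈ 1.02 kPa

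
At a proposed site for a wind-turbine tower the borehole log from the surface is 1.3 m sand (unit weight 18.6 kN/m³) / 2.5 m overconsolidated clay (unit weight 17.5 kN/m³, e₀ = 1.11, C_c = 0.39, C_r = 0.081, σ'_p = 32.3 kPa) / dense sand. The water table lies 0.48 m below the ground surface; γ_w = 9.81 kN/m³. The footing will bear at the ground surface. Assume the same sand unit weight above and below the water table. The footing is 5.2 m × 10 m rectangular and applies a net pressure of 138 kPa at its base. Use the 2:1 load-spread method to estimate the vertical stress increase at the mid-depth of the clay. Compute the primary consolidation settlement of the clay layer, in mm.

Mid-depth of clay below the ground surface: z = 1.3 + 2.5/2 = 2.55 m.
Total vertical stress at mid-clay: σ_v = 18.6×1.3 + 17.5×1.25 = 46.055 kPa.
Pore pressure: u = 9.81×(2.55 − 0.48) = 20.307 kPa.
Initial effective stress: σ'_0 = σ_v − u = 46.055 − 20.307 = 25.748 kPa.
Stress increase at mid-clay by the 2:1 spreading method:
Δσ = qBL/((B+z)(L+z)) = 138×5.2×10/((5.2+2.55)(10+2.55)) = 73.78 kPa
Final effective stress: σ'_f = 25.748 + 73.78 = 99.528 kPa.
σ'_f = 99.528 > σ'_p = 32.3 kPa, so the stress path crosses the preconsolidation pressure — recompression up to σ'_p, then virgin compression beyond:
S_c = H/(1+e₀)·[C_r·log₁₀(σ'_p/σ'_0) + C_c·log₁₀(σ'_f/σ'_p)]
    = 2.5/2.11 × [0.081×log₁₀(32.3/25.748) + 0.39×log₁₀(99.528/32.3)]
    = 1.1848 × [0.0079752 + 0.19061] = 0.2353 m

S_c ≈ 235 mm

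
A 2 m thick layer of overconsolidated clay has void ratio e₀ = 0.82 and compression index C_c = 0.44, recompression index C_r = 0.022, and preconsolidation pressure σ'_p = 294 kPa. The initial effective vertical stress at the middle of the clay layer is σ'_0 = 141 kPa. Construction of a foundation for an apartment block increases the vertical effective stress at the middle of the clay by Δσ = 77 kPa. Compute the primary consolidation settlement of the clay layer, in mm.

Final effective stress: σ'_f = 141 + 77 = 218 kPa.
σ'_f = 218 ≤ σ'_p = 294 kPa, so the clay remains overconsolidated and only the recompression index applies:
S_c = C_r·H/(1+e₀)·log₁₀(σ'_f/σ'_0) = 0.022×2/1.82×log₁₀(218/141)
    = 0.024176 × 0.18924 = 0.004575 m

S_c ≈ 4.58 mm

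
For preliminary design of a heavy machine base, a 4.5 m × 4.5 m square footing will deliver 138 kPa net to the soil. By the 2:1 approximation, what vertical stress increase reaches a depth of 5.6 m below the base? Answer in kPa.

Δσ_z ≈ 27.4 kPa

By the 2:1 method the load spreads at 1 horizontal : 2 vertical, so at depth z the loaded area has grown by z in each plan dimension:
Δσ = qBL/((B+z)(L+z)) = 138×4.5×4.5/((4.5+5.6)(4.5+5.6)) = 27.394 kPa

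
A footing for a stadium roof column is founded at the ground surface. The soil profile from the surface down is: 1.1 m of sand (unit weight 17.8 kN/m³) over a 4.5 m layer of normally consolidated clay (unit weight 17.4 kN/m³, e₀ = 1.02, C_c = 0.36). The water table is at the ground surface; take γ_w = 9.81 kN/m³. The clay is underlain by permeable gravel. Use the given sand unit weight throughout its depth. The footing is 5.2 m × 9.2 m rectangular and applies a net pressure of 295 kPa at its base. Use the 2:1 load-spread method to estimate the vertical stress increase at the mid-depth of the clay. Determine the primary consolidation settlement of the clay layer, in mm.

S_c ≈ 629 mm

Mid-depth of clay below the ground surface: z = 1.1 + 4.5/2 = 3.35 m.
Total vertical stress at mid-clay: σ_v = 17.8×1.1 + 17.4×2.25 = 58.73 kPa.
Pore pressure: u = 9.81×(3.35 − 0) = 32.864 kPa.
Initial effective stress: σ'_0 = σ_v − u = 58.73 − 32.864 = 25.866 kPa.
Stress increase at mid-clay by the 2:1 spreading method:
Δσ = qBL/((B+z)(L+z)) = 295×5.2×9.2/((5.2+3.35)(9.2+3.35)) = 131.52 kPa
Final effective stress: σ'_f = σ'_0 + Δσ = 25.866 + 131.52 = 157.39 kPa.
Normally consolidated clay, so the full stress increment lies on the virgin compression line:
S_c = C_c·H/(1+e₀)·log₁₀(σ'_f/σ'_0) = 0.36×4.5/(1+1.02)×log₁₀(157.39/25.866)
    = 0.80198 × 0.78425 = 0.629 m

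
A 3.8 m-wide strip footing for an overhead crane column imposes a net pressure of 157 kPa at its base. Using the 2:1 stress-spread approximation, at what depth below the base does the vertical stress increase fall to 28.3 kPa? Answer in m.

2:1 spreading — at depth z the loaded area has grown by z in each plan dimension:
qB/(B+z) = Δσ_z ⇒ z = qB/Δσ_z − B = 157×3.8/28.3 − 3.8 = 17.28 m

z ≈ 17.3 m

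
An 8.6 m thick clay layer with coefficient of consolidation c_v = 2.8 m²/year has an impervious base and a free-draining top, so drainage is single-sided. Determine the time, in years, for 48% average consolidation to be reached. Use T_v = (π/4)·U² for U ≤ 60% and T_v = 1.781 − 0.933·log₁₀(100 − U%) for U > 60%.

Drainage path length: H_d = H = 8.6 m (single drainage).
U ≤ 60%: T_v = (π/4)·U² = (π/4)×0.48² = 0.18096.
t = T_v·H_d²/c_v = 0.18096×8.6²/2.8 = 4.78 years.

t ≈ 4.78 years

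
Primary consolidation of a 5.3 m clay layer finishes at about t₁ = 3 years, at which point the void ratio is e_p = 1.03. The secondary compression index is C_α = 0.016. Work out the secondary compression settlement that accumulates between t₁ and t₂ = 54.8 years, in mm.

S_s ≈ 52.7 mm

Secondary compression: S_s = C_α·H/(1+e_p)·log₁₀(t₂/t₁)
S_s = 0.016×5.3/(1+1.03)×log₁₀(54.8/3)
    = 0.04177 × 1.262 = 0.0527 m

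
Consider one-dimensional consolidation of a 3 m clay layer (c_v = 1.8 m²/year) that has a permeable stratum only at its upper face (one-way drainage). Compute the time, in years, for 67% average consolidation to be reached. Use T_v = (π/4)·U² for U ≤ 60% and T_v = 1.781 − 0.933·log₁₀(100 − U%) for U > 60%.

t ≈ 1.82 years

Drainage path length: H_d = H = 3 m (single drainage).
U > 60%: T_v = 1.781 − 0.933·log₁₀(100 − 67) = 0.36423.
t = T_v·H_d²/c_v = 0.36423×3²/1.8 = 1.821 years.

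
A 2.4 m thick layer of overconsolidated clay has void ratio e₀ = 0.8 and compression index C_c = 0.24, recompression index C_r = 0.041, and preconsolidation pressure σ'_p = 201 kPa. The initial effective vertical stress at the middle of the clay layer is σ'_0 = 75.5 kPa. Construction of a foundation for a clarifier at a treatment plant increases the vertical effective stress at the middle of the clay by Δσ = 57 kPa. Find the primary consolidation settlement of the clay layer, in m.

S_c ≈ 0.0134 m

Final effective stress: σ'_f = 75.5 + 57 = 132.5 kPa.
σ'_f = 132.5 ≤ σ'_p = 201 kPa, so the clay remains overconsolidated and only the recompression index applies:
S_c = C_r·H/(1+e₀)·log₁₀(σ'_f/σ'_0) = 0.041×2.4/1.8×log₁₀(132.5/75.5)
    = 0.054665 × 0.24427 = 0.01335 m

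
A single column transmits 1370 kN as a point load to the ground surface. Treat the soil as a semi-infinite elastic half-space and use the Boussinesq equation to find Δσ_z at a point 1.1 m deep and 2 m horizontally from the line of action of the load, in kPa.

Δσ_z ≈ 14.1 kPa

Boussinesq vertical stress below a point load on an elastic half-space:
Δσ_z = 3P/(2πz²) · [1 + (r/z)²]^(−5/2)
r/z = 2/1.1 = 1.8182; [1+(r/z)²]^(−5/2) = 0.025994.
Δσ_z = 3×1370/(2π×1.1²) × 0.025994 = 540.6 × 0.025994 = 14.05 kPa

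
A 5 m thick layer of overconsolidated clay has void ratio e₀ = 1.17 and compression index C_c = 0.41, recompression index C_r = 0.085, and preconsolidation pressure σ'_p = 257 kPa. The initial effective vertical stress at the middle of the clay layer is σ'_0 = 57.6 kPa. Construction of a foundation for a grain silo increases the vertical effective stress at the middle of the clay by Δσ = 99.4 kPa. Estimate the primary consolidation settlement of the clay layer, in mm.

Final effective stress: σ'_f = 57.6 + 99.4 = 157 kPa.
σ'_f = 157 ≤ σ'_p = 257 kPa, so the clay remains overconsolidated and only the recompression index applies:
S_c = C_r·H/(1+e₀)·log₁₀(σ'_f/σ'_0) = 0.085×5/2.17×log₁₀(157/57.6)
    = 0.19585 × 0.43548 = 0.08529 m

S_c ≈ 85.3 mm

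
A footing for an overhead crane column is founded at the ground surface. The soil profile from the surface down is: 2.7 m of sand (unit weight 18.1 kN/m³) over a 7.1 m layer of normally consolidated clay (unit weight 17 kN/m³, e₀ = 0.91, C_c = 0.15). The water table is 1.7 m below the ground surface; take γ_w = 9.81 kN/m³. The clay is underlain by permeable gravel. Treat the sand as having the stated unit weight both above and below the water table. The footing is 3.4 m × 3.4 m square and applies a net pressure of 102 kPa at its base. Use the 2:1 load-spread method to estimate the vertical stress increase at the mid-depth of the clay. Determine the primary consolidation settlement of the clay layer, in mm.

Mid-depth of clay below the ground surface: z = 2.7 + 7.1/2 = 6.25 m.
Total vertical stress at mid-clay: σ_v = 18.1×2.7 + 17×3.55 = 109.22 kPa.
Pore pressure: u = 9.81×(6.25 − 1.7) = 44.636 kPa.
Initial effective stress: σ'_0 = σ_v − u = 109.22 − 44.636 = 64.584 kPa.
Stress increase at mid-clay by the 2:1 spreading method:
Δσ = qBL/((B+z)(L+z)) = 102×3.4×3.4/((3.4+6.25)(3.4+6.25)) = 12.662 kPa
Final effective stress: σ'_f = σ'_0 + Δσ = 64.584 + 12.662 = 77.246 kPa.
Normally consolidated clay, so the full stress increment lies on the virgin compression line:
S_c = C_c·H/(1+e₀)·log₁₀(σ'_f/σ'_0) = 0.15×7.1/(1+0.91)×log₁₀(77.246/64.584)
    = 0.55759 × 0.077751 = 0.04335 m

S_c ≈ 43.4 mm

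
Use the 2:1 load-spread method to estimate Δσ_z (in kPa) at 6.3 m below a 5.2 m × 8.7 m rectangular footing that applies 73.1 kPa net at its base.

By the 2:1 method the load spreads at 1 horizontal : 2 vertical, so at depth z the loaded area has grown by z in each plan dimension:
Δσ = qBL/((B+z)(L+z)) = 73.1×5.2×8.7/((5.2+6.3)(8.7+6.3)) = 19.171 kPa

Δσ_z ≈ 19.2 kPa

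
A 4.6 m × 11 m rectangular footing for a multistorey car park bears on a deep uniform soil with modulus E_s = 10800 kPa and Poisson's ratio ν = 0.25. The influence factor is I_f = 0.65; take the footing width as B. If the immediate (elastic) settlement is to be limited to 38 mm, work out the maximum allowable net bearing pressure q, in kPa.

S_e = q·B·(1−ν²)/E_s · I_f  ⇒  q = S_e·E_s / (B·(1−ν²)·I_f).
q = 0.038 × 10800 / (4.6 × 0.9375 × 0.65) = 146.4 kPa

q ≈ 146 kPa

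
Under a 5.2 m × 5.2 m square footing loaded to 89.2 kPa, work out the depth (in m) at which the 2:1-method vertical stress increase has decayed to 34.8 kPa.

2:1 spreading — at depth z the loaded area has grown by z in each plan dimension:
qB²/(B+z)² = Δσ_z ⇒ z = B(√(q/Δσ_z) − 1) = 5.2×(√(89.2/34.8) − 1) = 3.125 m

z ≈ 3.13 m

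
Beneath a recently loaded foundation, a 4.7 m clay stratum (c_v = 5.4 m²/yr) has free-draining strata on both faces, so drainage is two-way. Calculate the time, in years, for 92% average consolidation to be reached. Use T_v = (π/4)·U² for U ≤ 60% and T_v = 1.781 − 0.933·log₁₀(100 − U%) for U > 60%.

Drainage path length: H_d = H/2 = 2.35 m (double drainage).
U > 60%: T_v = 1.781 − 0.933·log₁₀(100 − 92) = 0.93842.
t = T_v·H_d²/c_v = 0.93842×2.35²/5.4 = 0.9597 years.

t ≈ 0.96 years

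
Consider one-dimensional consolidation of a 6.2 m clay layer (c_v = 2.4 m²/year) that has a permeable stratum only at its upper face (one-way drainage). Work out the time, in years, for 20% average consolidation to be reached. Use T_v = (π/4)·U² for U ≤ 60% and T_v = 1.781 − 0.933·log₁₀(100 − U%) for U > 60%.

Drainage path length: H_d = H = 6.2 m (single drainage).
U ≤ 60%: T_v = (π/4)·U² = (π/4)×0.2² = 0.031416.
t = T_v·H_d²/c_v = 0.031416×6.2²/2.4 = 0.5032 years.

t ≈ 0.503 years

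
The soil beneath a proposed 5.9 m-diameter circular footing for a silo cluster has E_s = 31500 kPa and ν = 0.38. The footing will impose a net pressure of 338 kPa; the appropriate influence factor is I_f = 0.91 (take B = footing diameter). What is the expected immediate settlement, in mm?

S_e ≈ 49.3 mm

Immediate (elastic) settlement: S_e = q·B·(1−ν²)/E_s · I_f.
S_e = 338 × 5.9 × (1 − 0.38²) / 31500 × 0.91
    = 338 × 5.9 × 0.8556 / 31500 × 0.91
    = 0.04929 m = 49.29 mm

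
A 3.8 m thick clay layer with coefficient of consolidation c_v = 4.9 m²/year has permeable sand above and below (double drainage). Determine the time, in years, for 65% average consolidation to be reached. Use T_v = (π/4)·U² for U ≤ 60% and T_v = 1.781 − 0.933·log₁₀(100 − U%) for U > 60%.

Drainage path length: H_d = H/2 = 1.9 m (double drainage).
U > 60%: T_v = 1.781 − 0.933·log₁₀(100 − 65) = 0.34038.
t = T_v·H_d²/c_v = 0.34038×1.9²/4.9 = 0.2508 years.

t ≈ 0.251 years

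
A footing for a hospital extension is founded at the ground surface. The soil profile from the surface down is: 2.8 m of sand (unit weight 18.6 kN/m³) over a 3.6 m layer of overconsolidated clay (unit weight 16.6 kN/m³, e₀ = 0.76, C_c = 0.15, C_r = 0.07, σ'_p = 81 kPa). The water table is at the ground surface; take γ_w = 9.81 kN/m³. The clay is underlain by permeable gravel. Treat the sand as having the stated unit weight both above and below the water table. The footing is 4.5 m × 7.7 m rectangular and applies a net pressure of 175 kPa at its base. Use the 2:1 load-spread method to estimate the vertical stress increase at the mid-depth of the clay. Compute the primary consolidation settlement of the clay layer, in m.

S_c ≈ 0.0645 m

Mid-depth of clay below the ground surface: z = 2.8 + 3.6/2 = 4.6 m.
Total vertical stress at mid-clay: σ_v = 18.6×2.8 + 16.6×1.8 = 81.96 kPa.
Pore pressure: u = 9.81×(4.6 − 0) = 45.126 kPa.
Initial effective stress: σ'_0 = σ_v − u = 81.96 − 45.126 = 36.834 kPa.
Stress increase at mid-clay by the 2:1 spreading method:
Δσ = qBL/((B+z)(L+z)) = 175×4.5×7.7/((4.5+4.6)(7.7+4.6)) = 54.174 kPa
Final effective stress: σ'_f = 36.834 + 54.174 = 91.008 kPa.
σ'_f = 91.008 > σ'_p = 81 kPa, so the stress path crosses the preconsolidation pressure — recompression up to σ'_p, then virgin compression beyond:
S_c = H/(1+e₀)·[C_r·log₁₀(σ'_p/σ'_0) + C_c·log₁₀(σ'_f/σ'_p)]
    = 3.6/1.76 × [0.07×log₁₀(81/36.834) + 0.15×log₁₀(91.008/81)]
    = 2.0455 × [0.023957 + 0.0075892] = 0.06453 m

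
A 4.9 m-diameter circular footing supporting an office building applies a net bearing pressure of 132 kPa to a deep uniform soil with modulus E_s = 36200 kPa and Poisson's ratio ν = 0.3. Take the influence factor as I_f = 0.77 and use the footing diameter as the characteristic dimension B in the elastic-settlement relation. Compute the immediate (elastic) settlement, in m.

Immediate (elastic) settlement: S_e = q·B·(1−ν²)/E_s · I_f.
S_e = 132 × 4.9 × (1 − 0.3²) / 36200 × 0.77
    = 132 × 4.9 × 0.91 / 36200 × 0.77
    = 0.01252 m

S_e ≈ 0.0125 m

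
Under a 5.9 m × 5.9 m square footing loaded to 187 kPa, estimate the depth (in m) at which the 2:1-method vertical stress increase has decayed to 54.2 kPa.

z ≈ 5.06 m

2:1 spreading — at depth z the loaded area has grown by z in each plan dimension:
qB²/(B+z)² = Δσ_z ⇒ z = B(√(q/Δσ_z) − 1) = 5.9×(√(187/54.2) − 1) = 5.059 m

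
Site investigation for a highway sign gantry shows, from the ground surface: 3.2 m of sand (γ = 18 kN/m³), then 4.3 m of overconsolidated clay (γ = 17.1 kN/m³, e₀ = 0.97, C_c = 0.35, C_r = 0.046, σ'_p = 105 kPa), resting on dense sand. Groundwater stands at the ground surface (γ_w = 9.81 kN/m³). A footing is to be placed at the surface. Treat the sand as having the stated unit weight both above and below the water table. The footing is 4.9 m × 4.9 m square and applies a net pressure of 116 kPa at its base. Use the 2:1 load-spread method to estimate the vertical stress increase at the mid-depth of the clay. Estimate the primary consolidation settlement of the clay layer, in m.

S_c ≈ 0.0214 m

Mid-depth of clay below the ground surface: z = 3.2 + 4.3/2 = 5.35 m.
Total vertical stress at mid-clay: σ_v = 18×3.2 + 17.1×2.15 = 94.365 kPa.
Pore pressure: u = 9.81×(5.35 − 0) = 52.483 kPa.
Initial effective stress: σ'_0 = σ_v − u = 94.365 − 52.483 = 41.882 kPa.
Stress increase at mid-clay by the 2:1 spreading method:
Δσ = qBL/((B+z)(L+z)) = 116×4.9×4.9/((4.9+5.35)(4.9+5.35)) = 26.51 kPa
Final effective stress: σ'_f = 41.882 + 26.51 = 68.392 kPa.
σ'_f = 68.392 ≤ σ'_p = 105 kPa, so the clay remains overconsolidated and only the recompression index applies:
S_c = C_r·H/(1+e₀)·log₁₀(σ'_f/σ'_0) = 0.046×4.3/1.97×log₁₀(68.392/41.882)
    = 0.1004 × 0.21298 = 0.02138 m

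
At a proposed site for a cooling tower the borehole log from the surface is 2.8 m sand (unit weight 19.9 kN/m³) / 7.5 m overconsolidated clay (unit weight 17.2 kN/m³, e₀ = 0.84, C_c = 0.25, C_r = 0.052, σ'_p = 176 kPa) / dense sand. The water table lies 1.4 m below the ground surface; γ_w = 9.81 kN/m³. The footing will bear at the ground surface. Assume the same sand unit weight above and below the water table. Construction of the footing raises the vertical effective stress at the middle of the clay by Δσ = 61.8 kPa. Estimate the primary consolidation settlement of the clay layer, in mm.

S_c ≈ 58.4 mm

Mid-depth of clay below the ground surface: z = 2.8 + 7.5/2 = 6.55 m.
Total vertical stress at mid-clay: σ_v = 19.9×2.8 + 17.2×3.75 = 120.22 kPa.
Pore pressure: u = 9.81×(6.55 − 1.4) = 50.522 kPa.
Initial effective stress: σ'_0 = σ_v − u = 120.22 − 50.522 = 69.698 kPa.
Final effective stress: σ'_f = 69.698 + 61.8 = 131.5 kPa.
σ'_f = 131.5 ≤ σ'_p = 176 kPa, so the clay remains overconsolidated and only the recompression index applies:
S_c = C_r·H/(1+e₀)·log₁₀(σ'_f/σ'_0) = 0.052×7.5/1.84×log₁₀(131.5/69.698)
    = 0.21196 × 0.27571 = 0.05844 m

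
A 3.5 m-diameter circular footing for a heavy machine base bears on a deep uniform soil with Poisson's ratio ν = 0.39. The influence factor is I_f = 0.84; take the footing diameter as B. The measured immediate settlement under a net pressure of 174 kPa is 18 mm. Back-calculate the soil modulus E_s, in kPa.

S_e = q·B·(1−ν²)/E_s · I_f  ⇒  E_s = q·B·(1−ν²)·I_f / S_e.
E_s = 174 × 3.5 × 0.8479 × 0.84 / 0.018 = 24100 kPa

E_s ≈ 24100 kPa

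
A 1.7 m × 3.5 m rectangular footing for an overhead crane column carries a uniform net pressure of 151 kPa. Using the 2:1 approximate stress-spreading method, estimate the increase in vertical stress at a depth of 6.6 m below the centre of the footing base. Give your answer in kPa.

Δσ_z ≈ 10.7 kPa

By the 2:1 method the load spreads at 1 horizontal : 2 vertical, so at depth z the loaded area has grown by z in each plan dimension:
Δσ = qBL/((B+z)(L+z)) = 151×1.7×3.5/((1.7+6.6)(3.5+6.6)) = 10.718 kPa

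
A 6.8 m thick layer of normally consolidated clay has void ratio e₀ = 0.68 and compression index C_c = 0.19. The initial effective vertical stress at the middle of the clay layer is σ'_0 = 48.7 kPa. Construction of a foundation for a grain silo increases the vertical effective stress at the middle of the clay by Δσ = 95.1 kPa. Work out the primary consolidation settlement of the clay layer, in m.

Final effective stress: σ'_f = σ'_0 + Δσ = 48.7 + 95.1 = 143.8 kPa.
Normally consolidated clay, so the full stress increment lies on the virgin compression line:
S_c = C_c·H/(1+e₀)·log₁₀(σ'_f/σ'_0) = 0.19×6.8/(1+0.68)×log₁₀(143.8/48.7)
    = 0.76905 × 0.47023 = 0.3616 m

S_c ≈ 0.362 m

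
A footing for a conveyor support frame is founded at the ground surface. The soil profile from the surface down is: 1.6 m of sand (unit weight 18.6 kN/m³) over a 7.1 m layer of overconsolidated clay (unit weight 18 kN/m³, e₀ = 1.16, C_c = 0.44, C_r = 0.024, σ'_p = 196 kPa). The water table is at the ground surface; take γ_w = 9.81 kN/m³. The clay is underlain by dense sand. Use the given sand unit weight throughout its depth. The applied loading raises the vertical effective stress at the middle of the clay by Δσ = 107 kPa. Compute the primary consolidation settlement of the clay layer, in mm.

S_c ≈ 42.7 mm

Mid-depth of clay below the ground surface: z = 1.6 + 7.1/2 = 5.15 m.
Total vertical stress at mid-clay: σ_v = 18.6×1.6 + 18×3.55 = 93.66 kPa.
Pore pressure: u = 9.81×(5.15 − 0) = 50.522 kPa.
Initial effective stress: σ'_0 = σ_v − u = 93.66 − 50.522 = 43.138 kPa.
Final effective stress: σ'_f = 43.138 + 107 = 150.14 kPa.
σ'_f = 150.14 ≤ σ'_p = 196 kPa, so the clay remains overconsolidated and only the recompression index applies:
S_c = C_r·H/(1+e₀)·log₁₀(σ'_f/σ'_0) = 0.024×7.1/2.16×log₁₀(150.14/43.138)
    = 0.078888 × 0.54164 = 0.04273 m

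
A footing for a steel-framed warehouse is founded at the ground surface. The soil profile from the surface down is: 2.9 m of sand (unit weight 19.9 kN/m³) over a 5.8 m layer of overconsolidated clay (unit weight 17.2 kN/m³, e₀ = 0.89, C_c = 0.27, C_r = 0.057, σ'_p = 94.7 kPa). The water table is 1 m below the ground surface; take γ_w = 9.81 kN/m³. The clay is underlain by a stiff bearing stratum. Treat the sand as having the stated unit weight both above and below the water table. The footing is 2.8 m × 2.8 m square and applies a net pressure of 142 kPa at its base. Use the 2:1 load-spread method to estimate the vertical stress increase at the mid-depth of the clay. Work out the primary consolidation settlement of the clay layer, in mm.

S_c ≈ 16.9 mm

Mid-depth of clay below the ground surface: z = 2.9 + 5.8/2 = 5.8 m.
Total vertical stress at mid-clay: σ_v = 19.9×2.9 + 17.2×2.9 = 107.59 kPa.
Pore pressure: u = 9.81×(5.8 − 1) = 47.088 kPa.
Initial effective stress: σ'_0 = σ_v − u = 107.59 − 47.088 = 60.502 kPa.
Stress increase at mid-clay by the 2:1 spreading method:
Δσ = qBL/((B+z)(L+z)) = 142×2.8×2.8/((2.8+5.8)(2.8+5.8)) = 15.052 kPa
Final effective stress: σ'_f = 60.502 + 15.052 = 75.554 kPa.
σ'_f = 75.554 ≤ σ'_p = 94.7 kPa, so the clay remains overconsolidated and only the recompression index applies:
S_c = C_r·H/(1+e₀)·log₁₀(σ'_f/σ'_0) = 0.057×5.8/1.89×log₁₀(75.554/60.502)
    = 0.17492 × 0.096488 = 0.01688 m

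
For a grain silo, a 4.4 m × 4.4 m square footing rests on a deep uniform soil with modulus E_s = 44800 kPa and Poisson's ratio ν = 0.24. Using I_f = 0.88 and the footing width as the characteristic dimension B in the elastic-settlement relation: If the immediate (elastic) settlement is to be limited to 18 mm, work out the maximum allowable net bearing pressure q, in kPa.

q ≈ 221 kPa

S_e = q·B·(1−ν²)/E_s · I_f  ⇒  q = S_e·E_s / (B·(1−ν²)·I_f).
q = 0.018 × 44800 / (4.4 × 0.9424 × 0.88) = 221 kPa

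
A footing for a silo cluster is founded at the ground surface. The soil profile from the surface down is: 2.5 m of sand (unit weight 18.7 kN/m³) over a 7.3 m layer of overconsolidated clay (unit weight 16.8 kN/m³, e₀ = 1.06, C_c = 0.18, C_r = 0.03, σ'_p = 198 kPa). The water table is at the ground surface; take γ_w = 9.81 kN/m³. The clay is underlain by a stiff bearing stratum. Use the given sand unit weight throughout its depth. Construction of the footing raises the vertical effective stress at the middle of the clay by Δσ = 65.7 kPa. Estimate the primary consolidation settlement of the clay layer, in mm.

S_c ≈ 40 mm

Mid-depth of clay below the ground surface: z = 2.5 + 7.3/2 = 6.15 m.
Total vertical stress at mid-clay: σ_v = 18.7×2.5 + 16.8×3.65 = 108.07 kPa.
Pore pressure: u = 9.81×(6.15 − 0) = 60.332 kPa.
Initial effective stress: σ'_0 = σ_v − u = 108.07 − 60.332 = 47.738 kPa.
Final effective stress: σ'_f = 47.738 + 65.7 = 113.44 kPa.
σ'_f = 113.44 ≤ σ'_p = 198 kPa, so the clay remains overconsolidated and only the recompression index applies:
S_c = C_r·H/(1+e₀)·log₁₀(σ'_f/σ'_0) = 0.03×7.3/2.06×log₁₀(113.44/47.738)
    = 0.10631 × 0.3759 = 0.03996 m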